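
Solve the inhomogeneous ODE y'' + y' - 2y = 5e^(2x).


Characteristic roots of r² + r - 2 = 0 are 1, -2.
y_h = C₁e^(x) + C₂e^(-2x).
Forcing exponent 2 is not a characteristic root; try y_p = Ae^(2x).
Substitute: A·(4 + (1)·2 + (-2)) = A·4 = 5, so A = 5/4.
General solution: y = C₁e^(x) + C₂e^(-2x) + (5/4)e^(2x).


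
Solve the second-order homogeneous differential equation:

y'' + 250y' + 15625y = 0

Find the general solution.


Characteristic equation: r² + 250r + 15625 = 0, i.e. (r + 125)² = 0.
Repeated root r = -125; include an x factor for the second linearly independent solution.
General solution: y = (C₁ + C₂x)e^(-125x).


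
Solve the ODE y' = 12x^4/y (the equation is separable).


Separate variables: y dy = 12x^4 dx.
Integrate both sides: y²/2 = (12/5)x^5 + C₀.
Multiply by 2: y² = (24/5)x^5 + C.


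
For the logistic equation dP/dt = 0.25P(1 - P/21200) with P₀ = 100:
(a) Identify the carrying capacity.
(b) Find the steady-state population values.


Logistic ODE dP/dt = 0.25P(1 - P/21200) has equilibria where dP/dt = 0, i.e. P = 0 or P = 21200.
The coefficient (1 - P/K) = 0 when P = K, identifying K = 21200 as the carrying capacity.
(a) K = 21200; (b) equilibria P = 0 and P = 21200.


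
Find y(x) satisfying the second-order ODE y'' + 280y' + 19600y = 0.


Characteristic equation: r² + 280r + 19600 = 0, i.e. (r + 140)² = 0.
Repeated root r = -140; include an x factor for the second linearly independent solution.
General solution: y = (C₁ + C₂x)e^(-140x).


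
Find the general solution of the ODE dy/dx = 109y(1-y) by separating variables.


Separate: dy/[y(1-y)] = 109 dx.
Partial fractions: 1/[y(1-y)] = 1/y + 1/(1-y).
Integrate: ln|y/(1-y)| = 109x + C₀.
Solve for y: y = 1/(1 + Ce^(-109x)).


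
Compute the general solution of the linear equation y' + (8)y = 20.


P(x) = 8, Q(x) = 20; integrating factor μ = e^(8x).
(μ y)' = 20e^(8x) ⇒ μ y = (5/2)e^(8x) + C.
Divide by μ: y = 5/2 + Ce^(-8x).


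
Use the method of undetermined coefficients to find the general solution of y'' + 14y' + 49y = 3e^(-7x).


Characteristic polynomial (r + 7)² = 0; repeated root r = -7.
y_h = (C₁ + C₂x)e^(-7x). Forcing matches the repeated root (resonance), so try y_p = Ax² e^(-7x).
Substitute and solve for A: 2A = 3, so A = 3/2.
General solution: y = (C₁ + C₂x + (3/2)x²)e^(-7x).


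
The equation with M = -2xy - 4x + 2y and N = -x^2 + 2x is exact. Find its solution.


Check exactness: ∂M/∂y = -2x + 2 and ∂N/∂x = -2x + 2; equal, so the equation is exact.
Integrate M with respect to x (treating y as constant): ∫M dx = -x^2y - 2x^2 + 2xy + h(y).
Differentiate w.r.t. y and set equal to N: all terms match, so h'(y) = 0 and h is a constant absorbed into C.
General solution: -x^2y - 2x^2 + 2xy = C.


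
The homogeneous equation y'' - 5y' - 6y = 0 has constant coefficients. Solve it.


Characteristic equation: r² - 5r - 6 = 0.
Factor: (r - 6)(r + 1) = 0 ⇒ r = 6, -1 (distinct real).
General solution: y = C₁e^(6x) + C₂e^(-x).


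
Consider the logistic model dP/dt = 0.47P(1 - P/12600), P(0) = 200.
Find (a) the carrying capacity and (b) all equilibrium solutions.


Logistic ODE dP/dt = 0.47P(1 - P/12600) has equilibria where dP/dt = 0, i.e. P = 0 or P = 12600.
The coefficient (1 - P/K) = 0 when P = K, identifying K = 12600 as the carrying capacity.
(a) K = 12600; (b) equilibria P = 0 and P = 12600.


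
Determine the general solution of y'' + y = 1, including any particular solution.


Homogeneous part: r² + 1 = 0 ⇒ r = ±1i, so y_h = C₁cos(x) + C₂sin(x).
Try constant y_p = A; plug in: 1A = 1 ⇒ A = 1.
General solution: y = C₁cos(x) + C₂sin(x) + 1.


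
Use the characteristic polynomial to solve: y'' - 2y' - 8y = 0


Characteristic equation: r² - 2r - 8 = 0.
Factor: (r + 2)(r - 4) = 0 ⇒ r = -2, 4 (distinct real).
General solution: y = C₁e^(-2x) + C₂e^(4x).


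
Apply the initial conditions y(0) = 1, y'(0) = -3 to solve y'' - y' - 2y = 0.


Characteristic roots of r² - r - 2 = 0 are -1, 2.
General solution y = c₁ e^(-x) + c₂ e^(2x).
Apply y(0) = 1: c₁ + c₂ = 1. Apply y'(0) = -3: -1 c₁ + 2 c₂ = -3.
Solve: c₁ = 5/3, c₂ = -2/3.
Particular solution: y = (5/3)e^(-x) - (2/3)e^(2x).


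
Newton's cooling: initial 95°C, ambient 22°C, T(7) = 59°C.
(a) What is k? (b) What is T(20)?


Newton's law: T(t) = T_a + (T₀ - T_a)e^(-kt).
(a) Use T(7) = 59: (59 - 22)/(95 - 22) = e^(-k·7), so k = -ln(0.507)/7 ≈ 0.0971.
(b) Apply k to t = 20: T(20) = 22 + (73)e^(-1.942) ≈ 32.5°C.


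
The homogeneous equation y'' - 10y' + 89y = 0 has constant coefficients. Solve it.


Characteristic equation: r² - 10r + 89 = 0.
Discriminant is negative; roots r = 5 ± 8i (complex conjugate pair).
General solution uses e^(α x)(C₁ cos(β x) + C₂ sin(β x)): y = e^(5x)(C₁cos(8x) + C₂sin(8x)).


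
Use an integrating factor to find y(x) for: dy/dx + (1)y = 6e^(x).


P(x) = 1 ⇒ μ = e^(x).
(μ y)' = 6e^(2x) ⇒ μ y = (6/2)e^(2x) + C.
Divide by μ: y = 3e^(x) + Ce^(-x).


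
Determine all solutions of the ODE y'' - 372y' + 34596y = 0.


Characteristic equation: r² - 372r + 34596 = 0, i.e. (r - 186)² = 0.
Repeated root r = 186; include an x factor for the second linearly independent solution.
General solution: y = (C₁ + C₂x)e^(186x).


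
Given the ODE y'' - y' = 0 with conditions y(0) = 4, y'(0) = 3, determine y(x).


Characteristic roots of r² - r = 0 are 0, 1.
General solution y = c₁ + c₂ e^(x).
Apply y(0) = 4: c₁ + c₂ = 4. Apply y'(0) = 3: 0 c₁ + 1 c₂ = 3.
Solve: c₁ = 1, c₂ = 3.
Particular solution: y = 1 + 3e^(x).


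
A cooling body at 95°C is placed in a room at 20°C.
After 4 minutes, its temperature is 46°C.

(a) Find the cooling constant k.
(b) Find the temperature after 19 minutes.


Newton's law: T(t) = T_a + (T₀ - T_a)e^(-kt).
(a) Use T(4) = 46: (46 - 20)/(95 - 20) = e^(-k·4), so k = -ln(0.347)/4 ≈ 0.2648.
(b) Apply k to t = 19: T(19) = 20 + (75)e^(-5.032) ≈ 20.5°C.


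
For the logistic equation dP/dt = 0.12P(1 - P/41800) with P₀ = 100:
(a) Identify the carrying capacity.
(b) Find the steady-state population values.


Logistic ODE dP/dt = 0.12P(1 - P/41800) has equilibria where dP/dt = 0, i.e. P = 0 or P = 41800.
The coefficient (1 - P/K) = 0 when P = K, identifying K = 41800 as the carrying capacity.
(a) K = 41800; (b) equilibria P = 0 and P = 41800.


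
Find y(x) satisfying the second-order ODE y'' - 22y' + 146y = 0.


Characteristic equation: r² - 22r + 146 = 0.
Discriminant is negative; roots r = 11 ± 5i (complex conjugate pair).
General solution uses e^(α x)(C₁ cos(β x) + C₂ sin(β x)): y = e^(11x)(C₁cos(5x) + C₂sin(5x)).


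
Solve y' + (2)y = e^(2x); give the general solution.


P(x) = 2 ⇒ μ = e^(2x).
(μ y)' = e^(4x) ⇒ μ y = (1/4)e^(4x) + C.
Divide by μ: y = (1/4)e^(2x) + Ce^(-2x).


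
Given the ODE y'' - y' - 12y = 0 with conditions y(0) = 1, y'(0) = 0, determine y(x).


Characteristic roots of r² - r - 12 = 0 are 4, -3.
General solution y = c₁ e^(4x) + c₂ e^(-3x).
Apply y(0) = 1: c₁ + c₂ = 1. Apply y'(0) = 0: 4 c₁ - 3 c₂ = 0.
Solve: c₁ = 3/7, c₂ = 4/7.
Particular solution: y = (3/7)e^(4x) + (4/7)e^(-3x).


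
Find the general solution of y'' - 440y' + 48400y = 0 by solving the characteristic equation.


Characteristic equation: r² - 440r + 48400 = 0, i.e. (r - 220)² = 0.
Repeated root r = 220; include an x factor for the second linearly independent solution.
General solution: y = (C₁ + C₂x)e^(220x).


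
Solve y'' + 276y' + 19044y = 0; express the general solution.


Characteristic equation: r² + 276r + 19044 = 0, i.e. (r + 138)² = 0.
Repeated root r = -138; include an x factor for the second linearly independent solution.
General solution: y = (C₁ + C₂x)e^(-138x).


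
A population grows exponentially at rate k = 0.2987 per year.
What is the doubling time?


Exponential growth: P(t) = P₀ e^(0.2987t). Set P(t)/P₀ = 2: e^(0.2987t) = 2.
Solve: t = ln(2)/0.2987 ≈ 2.32 years.


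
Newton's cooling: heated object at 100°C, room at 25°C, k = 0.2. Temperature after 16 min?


Newton's law: dT/dt = -k(T - T_a) has solution T(t) = T_a + (T₀ - T_a)e^(-kt).
Plug in T_a = 25, T₀ = 100, k = 0.2, t = 16: T(16) = 25 + (75)e^(-3.20) ≈ 28.1°C.


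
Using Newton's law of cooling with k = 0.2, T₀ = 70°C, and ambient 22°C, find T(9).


Newton's law: dT/dt = -k(T - T_a) has solution T(t) = T_a + (T₀ - T_a)e^(-kt).
Plug in T_a = 22, T₀ = 70, k = 0.2, t = 9: T(9) = 22 + (48)e^(-1.80) ≈ 29.9°C.


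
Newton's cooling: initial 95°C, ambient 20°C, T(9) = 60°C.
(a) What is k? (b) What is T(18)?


Newton's law: T(t) = T_a + (T₀ - T_a)e^(-kt).
(a) Use T(9) = 60: (60 - 20)/(95 - 20) = e^(-k·9), so k = -ln(0.533)/9 ≈ 0.0698.
(b) Apply k to t = 18: T(18) = 20 + (75)e^(-1.257) ≈ 41.3°C.


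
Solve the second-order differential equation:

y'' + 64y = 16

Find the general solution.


Homogeneous part: r² + 64 = 0 ⇒ r = ±8i, so y_h = C₁cos(8x) + C₂sin(8x).
Try constant y_p = A; plug in: 64A = 16 ⇒ A = 1/4.
General solution: y = C₁cos(8x) + C₂sin(8x) + 1/4.


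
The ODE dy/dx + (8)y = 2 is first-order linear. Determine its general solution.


P(x) = 8, Q(x) = 2; integrating factor μ = e^(8x).
(μ y)' = 2e^(8x) ⇒ μ y = (1/4)e^(8x) + C.
Divide by μ: y = 1/4 + Ce^(-8x).


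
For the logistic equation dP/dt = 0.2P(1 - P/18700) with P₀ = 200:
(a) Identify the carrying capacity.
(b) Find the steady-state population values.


Logistic ODE dP/dt = 0.2P(1 - P/18700) has equilibria where dP/dt = 0, i.e. P = 0 or P = 18700.
The coefficient (1 - P/K) = 0 when P = K, identifying K = 18700 as the carrying capacity.
(a) K = 18700; (b) equilibria P = 0 and P = 18700.


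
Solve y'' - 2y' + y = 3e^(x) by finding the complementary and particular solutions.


Characteristic polynomial (r - 1)² = 0; repeated root r = 1.
y_h = (C₁ + C₂x)e^(x). Forcing matches the repeated root (resonance), so try y_p = Ax² e^(x).
Substitute and solve for A: 2A = 3, so A = 3/2.
General solution: y = (C₁ + C₂x + (3/2)x²)e^(x).


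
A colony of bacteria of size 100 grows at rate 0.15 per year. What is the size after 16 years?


The ODE dP/dt = 0.15P has solution P(t) = P(0)e^(0.15t).
Substitute P(0) = 100 and t = 16: P(16) = 100 e^(2.40) ≈ 1102.


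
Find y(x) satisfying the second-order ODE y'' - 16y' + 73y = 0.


Characteristic equation: r² - 16r + 73 = 0.
Discriminant is negative; roots r = 8 ± 3i (complex conjugate pair).
General solution uses e^(α x)(C₁ cos(β x) + C₂ sin(β x)): y = e^(8x)(C₁cos(3x) + C₂sin(3x)).


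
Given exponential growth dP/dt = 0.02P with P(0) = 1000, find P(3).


The ODE dP/dt = 0.02P has solution P(t) = P(0)e^(0.02t).
Substitute P(0) = 1000 and t = 3: P(3) = 1000 e^(0.06) ≈ 1062.


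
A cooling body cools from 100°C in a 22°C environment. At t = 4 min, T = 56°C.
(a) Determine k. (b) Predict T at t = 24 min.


Newton's law: T(t) = T_a + (T₀ - T_a)e^(-kt).
(a) Use T(4) = 56: (56 - 22)/(100 - 22) = e^(-k·4), so k = -ln(0.436)/4 ≈ 0.2076.
(b) Apply k to t = 24: T(24) = 22 + (78)e^(-4.982) ≈ 22.5°C.


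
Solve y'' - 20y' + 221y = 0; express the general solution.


Characteristic equation: r² - 20r + 221 = 0.
Discriminant is negative; roots r = 10 ± 11i (complex conjugate pair).
General solution uses e^(α x)(C₁ cos(β x) + C₂ sin(β x)): y = e^(10x)(C₁cos(11x) + C₂sin(11x)).


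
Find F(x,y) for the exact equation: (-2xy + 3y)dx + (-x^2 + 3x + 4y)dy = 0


Check exactness: ∂M/∂y = -2x + 3 and ∂N/∂x = -2x + 3; equal, so the equation is exact.
Integrate M with respect to x (treating y as constant): ∫M dx = -x^2y + 3xy + h(y).
Differentiate w.r.t. y and set equal to N: the x-dependent terms already match, leaving h'(y) = 4y. Integrate: h(y) = 2y^2.
So F(x,y) = -x^2y + 3xy + 2y^2.
General solution: -x^2y + 3xy + 2y^2 = C.


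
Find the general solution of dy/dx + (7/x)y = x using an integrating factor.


P(x) = 7/x ⇒ μ = x^7.
(x^7 y)' = x^8 ⇒ x^7 y = x^9/(9) + C.
Solve for y: y = (1/9)x^2 + C/x^7.


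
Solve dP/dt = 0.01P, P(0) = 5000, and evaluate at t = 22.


The ODE dP/dt = 0.01P has solution P(t) = P(0)e^(0.01t).
Substitute P(0) = 5000 and t = 22: P(22) = 5000 e^(0.22) ≈ 6230.


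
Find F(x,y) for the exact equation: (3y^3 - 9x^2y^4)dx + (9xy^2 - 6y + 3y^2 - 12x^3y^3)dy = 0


Check exactness: ∂M/∂y = 9y^2 - 36x^2y^3 and ∂N/∂x = 9y^2 - 36x^2y^3; equal, so the equation is exact.
Integrate M with respect to x (treating y as constant): ∫M dx = 3xy^3 - 3x^3y^4 + h(y).
Differentiate w.r.t. y and set equal to N: the x-dependent terms already match, leaving h'(y) = -6y + 3y^2. Integrate: h(y) = -3y^2 + y^3.
So F(x,y) = 3xy^3 - 3y^2 + y^3 - 3x^3y^4.
General solution: 3xy^3 - 3y^2 + y^3 - 3x^3y^4 = C.


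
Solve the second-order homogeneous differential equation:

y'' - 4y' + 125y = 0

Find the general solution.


Characteristic equation: r² - 4r + 125 = 0.
Discriminant is negative; roots r = 2 ± 11i (complex conjugate pair).
General solution uses e^(α x)(C₁ cos(β x) + C₂ sin(β x)): y = e^(2x)(C₁cos(11x) + C₂sin(11x)).


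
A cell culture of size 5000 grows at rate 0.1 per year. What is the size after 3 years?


The ODE dP/dt = 0.1P has solution P(t) = P(0)e^(0.1t).
Substitute P(0) = 5000 and t = 3: P(3) = 5000 e^(0.30) ≈ 6749.


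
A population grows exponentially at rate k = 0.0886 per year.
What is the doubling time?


Exponential growth: P(t) = P₀ e^(0.0886t). Set P(t)/P₀ = 2: e^(0.0886t) = 2.
Solve: t = ln(2)/0.0886 ≈ 7.82 years.


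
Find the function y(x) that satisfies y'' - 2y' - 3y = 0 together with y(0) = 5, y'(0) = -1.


Characteristic roots of r² - 2r - 3 = 0 are 3, -1.
General solution y = c₁ e^(3x) + c₂ e^(-x).
Apply y(0) = 5: c₁ + c₂ = 5. Apply y'(0) = -1: 3 c₁ - 1 c₂ = -1.
Solve: c₁ = 1, c₂ = 4.
Particular solution: y = e^(3x) + 4e^(-x).


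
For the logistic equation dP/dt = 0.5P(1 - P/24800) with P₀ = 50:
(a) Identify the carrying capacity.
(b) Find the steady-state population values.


Logistic ODE dP/dt = 0.5P(1 - P/24800) has equilibria where dP/dt = 0, i.e. P = 0 or P = 24800.
The coefficient (1 - P/K) = 0 when P = K, identifying K = 24800 as the carrying capacity.
(a) K = 24800; (b) equilibria P = 0 and P = 24800.


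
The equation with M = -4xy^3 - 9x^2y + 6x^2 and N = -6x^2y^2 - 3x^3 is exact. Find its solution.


Check exactness: ∂M/∂y = -12xy^2 - 9x^2 and ∂N/∂x = -12xy^2 - 9x^2; equal, so the equation is exact.
Integrate M with respect to x (treating y as constant): ∫M dx = -2x^2y^3 - 3x^3y + 2x^3 + h(y).
Differentiate w.r.t. y and set equal to N: all terms match, so h'(y) = 0 and h is a constant absorbed into C.
General solution: -2x^2y^3 - 3x^3y + 2x^3 = C.


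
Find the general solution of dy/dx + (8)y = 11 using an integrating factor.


P(x) = 8, Q(x) = 11; integrating factor μ = e^(8x).
(μ y)' = 11e^(8x) ⇒ μ y = (11/8)e^(8x) + C.
Divide by μ: y = 11/8 + Ce^(-8x).


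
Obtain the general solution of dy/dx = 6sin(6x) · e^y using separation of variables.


Separate: e^(-y) dy = 6sin(6x) dx.
Integrate: -e^(-y) = -cos(6x) + C₀.
Rearrange: e^(-y) = cos(6x) + C.


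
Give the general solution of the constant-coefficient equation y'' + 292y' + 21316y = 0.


Characteristic equation: r² + 292r + 21316 = 0, i.e. (r + 146)² = 0.
Repeated root r = -146; include an x factor for the second linearly independent solution.
General solution: y = (C₁ + C₂x)e^(-146x).


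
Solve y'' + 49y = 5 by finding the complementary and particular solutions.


Homogeneous part: r² + 49 = 0 ⇒ r = ±7i, so y_h = C₁cos(7x) + C₂sin(7x).
Try constant y_p = A; plug in: 49A = 5 ⇒ A = 5/49.
General solution: y = C₁cos(7x) + C₂sin(7x) + 5/49.


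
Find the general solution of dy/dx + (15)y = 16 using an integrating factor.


P(x) = 15, Q(x) = 16; integrating factor μ = e^(15x).
(μ y)' = 16e^(15x) ⇒ μ y = (16/15)e^(15x) + C.
Divide by μ: y = 16/15 + Ce^(-15x).


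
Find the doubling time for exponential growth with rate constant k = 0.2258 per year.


Exponential growth: P(t) = P₀ e^(0.2258t). Set P(t)/P₀ = 2: e^(0.2258t) = 2.
Solve: t = ln(2)/0.2258 ≈ 3.07 years.


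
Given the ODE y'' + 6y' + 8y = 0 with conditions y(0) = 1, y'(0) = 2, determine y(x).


Characteristic roots of r² + 6r + 8 = 0 are -2, -4.
General solution y = c₁ e^(-2x) + c₂ e^(-4x).
Apply y(0) = 1: c₁ + c₂ = 1. Apply y'(0) = 2: -2 c₁ - 4 c₂ = 2.
Solve: c₁ = 3, c₂ = -2.
Particular solution: y = 3e^(-2x) - 2e^(-4x).


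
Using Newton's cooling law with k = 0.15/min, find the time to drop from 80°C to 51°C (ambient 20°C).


From T(t) = T_a + (T₀ - T_a)e^(-kt), set T(t) = 51:
(51 - 20) / (80 - 20) = e^(-0.15t), so t = -ln(0.517)/0.15 ≈ 4.4 minutes.


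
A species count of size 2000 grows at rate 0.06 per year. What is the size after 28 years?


The ODE dP/dt = 0.06P has solution P(t) = P(0)e^(0.06t).
Substitute P(0) = 2000 and t = 28: P(28) = 2000 e^(1.68) ≈ 10731.


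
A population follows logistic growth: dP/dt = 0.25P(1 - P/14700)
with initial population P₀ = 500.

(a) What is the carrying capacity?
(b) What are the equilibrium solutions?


Logistic ODE dP/dt = 0.25P(1 - P/14700) has equilibria where dP/dt = 0, i.e. P = 0 or P = 14700.
The coefficient (1 - P/K) = 0 when P = K, identifying K = 14700 as the carrying capacity.
(a) K = 14700; (b) equilibria P = 0 and P = 14700.


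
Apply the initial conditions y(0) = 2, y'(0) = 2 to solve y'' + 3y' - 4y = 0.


Characteristic roots of r² + 3r - 4 = 0 are -4, 1.
General solution y = c₁ e^(-4x) + c₂ e^(x).
Apply y(0) = 2: c₁ + c₂ = 2. Apply y'(0) = 2: -4 c₁ + 1 c₂ = 2.
Solve: c₁ = 0, c₂ = 2.
Particular solution: y = 0e^(-4x) + 2e^(x).


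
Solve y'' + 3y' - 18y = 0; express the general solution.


Characteristic equation: r² + 3r - 18 = 0.
Factor: (r + 6)(r - 3) = 0 ⇒ r = -6, 3 (distinct real).
General solution: y = C₁e^(-6x) + C₂e^(3x).


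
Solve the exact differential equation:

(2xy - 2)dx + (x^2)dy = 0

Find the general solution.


Check exactness: ∂M/∂y = 2x and ∂N/∂x = 2x; equal, so the equation is exact.
Integrate M with respect to x (treating y as constant): ∫M dx = x^2y - 2x + h(y).
Differentiate w.r.t. y and set equal to N: all terms match, so h'(y) = 0 and h is a constant absorbed into C.
General solution: x^2y - 2x = C.


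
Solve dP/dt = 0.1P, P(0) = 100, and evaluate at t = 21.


The ODE dP/dt = 0.1P has solution P(t) = P(0)e^(0.1t).
Substitute P(0) = 100 and t = 21: P(21) = 100 e^(2.10) ≈ 817.


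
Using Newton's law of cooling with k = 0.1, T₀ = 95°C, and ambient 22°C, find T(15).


Newton's law: dT/dt = -k(T - T_a) has solution T(t) = T_a + (T₀ - T_a)e^(-kt).
Plug in T_a = 22, T₀ = 95, k = 0.1, t = 15: T(15) = 22 + (73)e^(-1.50) ≈ 38.3°C.


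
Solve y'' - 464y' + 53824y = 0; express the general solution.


Characteristic equation: r² - 464r + 53824 = 0, i.e. (r - 232)² = 0.
Repeated root r = 232; include an x factor for the second linearly independent solution.
General solution: y = (C₁ + C₂x)e^(232x).


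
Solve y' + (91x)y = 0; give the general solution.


P(x) = 91x ⇒ μ = e^((91/2)x²).
Q(x) = 0 so μ y is constant: y = Ce^(-(91/2)x²).


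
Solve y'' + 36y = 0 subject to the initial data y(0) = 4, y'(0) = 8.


Characteristic roots of r² + 36 = 0 are ±6i, so y = C₁cos(6x) + C₂sin(6x).
Apply y(0) = 4: C₁ = 4. Differentiate and apply y'(0) = 8: 6·C₂ = 8, so C₂ = 4/3.
Particular solution: y = 4cos(6x) + (4/3)sin(6x).


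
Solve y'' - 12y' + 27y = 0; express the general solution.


Characteristic equation: r² - 12r + 27 = 0.
Factor: (r - 9)(r - 3) = 0 ⇒ r = 9, 3 (distinct real).
General solution: y = C₁e^(9x) + C₂e^(3x).


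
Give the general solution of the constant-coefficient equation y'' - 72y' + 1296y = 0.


Characteristic equation: r² - 72r + 1296 = 0, i.e. (r - 36)² = 0.
Repeated root r = 36; include an x factor for the second linearly independent solution.
General solution: y = (C₁ + C₂x)e^(36x).


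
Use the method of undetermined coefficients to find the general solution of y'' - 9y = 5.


Characteristic roots of r² - 9 = 0 are -3, 3.
y_h = C₁e^(-3x) + C₂e^(3x).
Forcing exponent 0 is not a characteristic root; try y_p = A.
Substitute: A·(0 + (0)·0 + (-9)) = A·-9 = 5, so A = -5/9.
General solution: y = C₁e^(-3x) + C₂e^(3x) - 5/9.


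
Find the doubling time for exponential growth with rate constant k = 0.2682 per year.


Exponential growth: P(t) = P₀ e^(0.2682t). Set P(t)/P₀ = 2: e^(0.2682t) = 2.
Solve: t = ln(2)/0.2682 ≈ 2.58 years.


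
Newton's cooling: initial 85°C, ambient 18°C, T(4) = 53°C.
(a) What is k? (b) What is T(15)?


Newton's law: T(t) = T_a + (T₀ - T_a)e^(-kt).
(a) Use T(4) = 53: (53 - 18)/(85 - 18) = e^(-k·4), so k = -ln(0.522)/4 ≈ 0.1623.
(b) Apply k to t = 15: T(15) = 18 + (67)e^(-2.435) ≈ 23.9°C.


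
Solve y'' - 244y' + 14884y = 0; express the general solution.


Characteristic equation: r² - 244r + 14884 = 0, i.e. (r - 122)² = 0.
Repeated root r = 122; include an x factor for the second linearly independent solution.
General solution: y = (C₁ + C₂x)e^(122x).


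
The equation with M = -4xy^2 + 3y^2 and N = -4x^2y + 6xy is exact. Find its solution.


Check exactness: ∂M/∂y = -8xy + 6y and ∂N/∂x = -8xy + 6y; equal, so the equation is exact.
Integrate M with respect to x (treating y as constant): ∫M dx = -2x^2y^2 + 3xy^2 + h(y).
Differentiate w.r.t. y and set equal to N: all terms match, so h'(y) = 0 and h is a constant absorbed into C.
General solution: -2x^2y^2 + 3xy^2 = C.


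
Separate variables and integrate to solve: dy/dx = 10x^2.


Integrate both sides with respect to x: y = ∫ 10x^2 dx = (10/3)x^3 + C.


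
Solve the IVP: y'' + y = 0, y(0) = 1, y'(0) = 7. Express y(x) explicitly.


Characteristic roots of r² + 1 = 0 are ±1i, so y = C₁cos(x) + C₂sin(x).
Apply y(0) = 1: C₁ = 1. Differentiate and apply y'(0) = 7: 1·C₂ = 7, so C₂ = 7.
Particular solution: y = cos(x) + 7sin(x).


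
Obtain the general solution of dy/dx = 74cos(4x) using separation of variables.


g(y) = 1, so integrate directly: y = ∫ 74cos(4x) dx = (37/2)sin(4x) + C.


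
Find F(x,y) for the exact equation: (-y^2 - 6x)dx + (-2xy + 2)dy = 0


Check exactness: ∂M/∂y = -2y and ∂N/∂x = -2y; equal, so the equation is exact.
Integrate M with respect to x (treating y as constant): ∫M dx = -xy^2 - 3x^2 + h(y).
Differentiate w.r.t. y and set equal to N: the x-dependent terms already match, leaving h'(y) = 2. Integrate: h(y) = 2y.
So F(x,y) = -xy^2 + 2y - 3x^2.
General solution: -xy^2 + 2y - 3x^2 = C.


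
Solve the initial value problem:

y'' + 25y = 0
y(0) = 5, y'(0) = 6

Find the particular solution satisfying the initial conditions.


Characteristic roots of r² + 25 = 0 are ±5i, so y = C₁cos(5x) + C₂sin(5x).
Apply y(0) = 5: C₁ = 5. Differentiate and apply y'(0) = 6: 5·C₂ = 6, so C₂ = 6/5.
Particular solution: y = 5cos(5x) + (6/5)sin(5x).


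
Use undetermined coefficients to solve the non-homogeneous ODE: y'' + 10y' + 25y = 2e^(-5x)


Characteristic polynomial (r + 5)² = 0; repeated root r = -5.
y_h = (C₁ + C₂x)e^(-5x). Forcing matches the repeated root (resonance), so try y_p = Ax² e^(-5x).
Substitute and solve for A: 2A = 2, so A = 1.
General solution: y = (C₁ + C₂x + x²)e^(-5x).


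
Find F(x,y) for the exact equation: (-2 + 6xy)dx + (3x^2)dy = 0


Check exactness: ∂M/∂y = 6x and ∂N/∂x = 6x; equal, so the equation is exact.
Integrate M with respect to x (treating y as constant): ∫M dx = -2x + 3x^2y + h(y).
Differentiate w.r.t. y and set equal to N: all terms match, so h'(y) = 0 and h is a constant absorbed into C.
General solution: -2x + 3x^2y = C.


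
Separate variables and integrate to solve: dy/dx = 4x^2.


Integrate both sides with respect to x: y = ∫ 4x^2 dx = (4/3)x^3 + C.


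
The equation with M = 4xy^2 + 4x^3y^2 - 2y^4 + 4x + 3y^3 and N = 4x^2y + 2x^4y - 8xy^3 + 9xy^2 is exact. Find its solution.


Check exactness: ∂M/∂y = 8xy + 8x^3y - 8y^3 + 9y^2 and ∂N/∂x = 8xy + 8x^3y - 8y^3 + 9y^2; equal, so the equation is exact.
Integrate M with respect to x (treating y as constant): ∫M dx = 2x^2y^2 + x^4y^2 - 2xy^4 + 2x^2 + 3xy^3 + h(y).
Differentiate w.r.t. y and set equal to N: all terms match, so h'(y) = 0 and h is a constant absorbed into C.
General solution: 2x^2y^2 + x^4y^2 - 2xy^4 + 2x^2 + 3xy^3 = C.


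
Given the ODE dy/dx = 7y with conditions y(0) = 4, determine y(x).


General solution of y' = 7y is y = Ce^(7x).
Apply y(0) = 4: C = 4.
Particular solution: y = 4e^(7x).


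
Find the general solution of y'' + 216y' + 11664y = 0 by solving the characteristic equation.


Characteristic equation: r² + 216r + 11664 = 0, i.e. (r + 108)² = 0.
Repeated root r = -108; include an x factor for the second linearly independent solution.
General solution: y = (C₁ + C₂x)e^(-108x).


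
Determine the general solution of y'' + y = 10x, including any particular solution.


Homogeneous: r² + 1 = 0 ⇒ r = ±1i, y_h = C₁cos(x) + C₂sin(x).
Polynomial forcing; try y_p = Ax + B. Then y_p'' + 1 y_p = 1(Ax + B) = 10x, so B = 0 and A = 10.
General solution: y = C₁cos(x) + C₂sin(x) + 10x.


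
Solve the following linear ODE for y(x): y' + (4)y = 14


P(x) = 4, Q(x) = 14; integrating factor μ = e^(4x).
(μ y)' = 14e^(4x) ⇒ μ y = (7/2)e^(4x) + C.
Divide by μ: y = 7/2 + Ce^(-4x).


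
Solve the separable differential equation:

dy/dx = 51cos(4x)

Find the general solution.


g(y) = 1, so integrate directly: y = ∫ 51cos(4x) dx = (51/4)sin(4x) + C.


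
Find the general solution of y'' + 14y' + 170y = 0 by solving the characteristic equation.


Characteristic equation: r² + 14r + 170 = 0.
Discriminant is negative; roots r = -7 ± 11i (complex conjugate pair).
General solution uses e^(α x)(C₁ cos(β x) + C₂ sin(β x)): y = e^(-7x)(C₁cos(11x) + C₂sin(11x)).


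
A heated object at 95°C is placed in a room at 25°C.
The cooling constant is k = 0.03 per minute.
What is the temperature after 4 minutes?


Newton's law: dT/dt = -k(T - T_a) has solution T(t) = T_a + (T₀ - T_a)e^(-kt).
Plug in T_a = 25, T₀ = 95, k = 0.03, t = 4: T(4) = 25 + (70)e^(-0.12) ≈ 87.1°C.


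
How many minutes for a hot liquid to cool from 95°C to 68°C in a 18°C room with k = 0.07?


From T(t) = T_a + (T₀ - T_a)e^(-kt), set T(t) = 68:
(68 - 18) / (95 - 18) = e^(-0.07t), so t = -ln(0.649)/0.07 ≈ 6.2 minutes.


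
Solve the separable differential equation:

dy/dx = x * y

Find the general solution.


Separate variables: dy/y = x dx.
Integrate: ln|y| = (1/2)x^2 + C₀.
Exponentiate: y = Ce^((1/2)x^2).


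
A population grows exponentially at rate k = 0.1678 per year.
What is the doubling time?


Exponential growth: P(t) = P₀ e^(0.1678t). Set P(t)/P₀ = 2: e^(0.1678t) = 2.
Solve: t = ln(2)/0.1678 ≈ 4.13 years.


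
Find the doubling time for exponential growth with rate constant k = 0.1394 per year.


Exponential growth: P(t) = P₀ e^(0.1394t). Set P(t)/P₀ = 2: e^(0.1394t) = 2.
Solve: t = ln(2)/0.1394 ≈ 4.97 years.


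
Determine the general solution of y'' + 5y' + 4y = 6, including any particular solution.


Characteristic roots of r² + 5r + 4 = 0 are -1, -4.
y_h = C₁e^(-x) + C₂e^(-4x).
Constant forcing; try y_p = A. Then 4A = 6 ⇒ A = 3/2.
General solution: y = C₁e^(-x) + C₂e^(-4x) + 3/2.


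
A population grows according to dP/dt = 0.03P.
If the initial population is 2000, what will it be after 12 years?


The ODE dP/dt = 0.03P has solution P(t) = P(0)e^(0.03t).
Substitute P(0) = 2000 and t = 12: P(12) = 2000 e^(0.36) ≈ 2867.


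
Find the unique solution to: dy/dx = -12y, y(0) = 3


General solution of y' = -12y is y = Ce^(-12x).
Apply y(0) = 3: C = 3.
Particular solution: y = 3e^(-12x).


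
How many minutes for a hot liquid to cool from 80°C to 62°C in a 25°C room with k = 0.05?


From T(t) = T_a + (T₀ - T_a)e^(-kt), set T(t) = 62:
(62 - 25) / (80 - 25) = e^(-0.05t), so t = -ln(0.673)/0.05 ≈ 7.9 minutes.


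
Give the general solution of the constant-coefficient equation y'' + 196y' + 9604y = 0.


Characteristic equation: r² + 196r + 9604 = 0, i.e. (r + 98)² = 0.
Repeated root r = -98; include an x factor for the second linearly independent solution.
General solution: y = (C₁ + C₂x)e^(-98x).


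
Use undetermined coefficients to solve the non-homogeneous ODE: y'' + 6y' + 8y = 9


Characteristic roots of r² + 6r + 8 = 0 are -2, -4.
y_h = C₁e^(-2x) + C₂e^(-4x).
Constant forcing; try y_p = A. Then 8A = 9 ⇒ A = 9/8.
General solution: y = C₁e^(-2x) + C₂e^(-4x) + 9/8.


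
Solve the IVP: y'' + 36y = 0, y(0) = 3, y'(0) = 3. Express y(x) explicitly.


Characteristic roots of r² + 36 = 0 are ±6i, so y = C₁cos(6x) + C₂sin(6x).
Apply y(0) = 3: C₁ = 3. Differentiate and apply y'(0) = 3: 6·C₂ = 3, so C₂ = 1/2.
Particular solution: y = 3cos(6x) + (1/2)sin(6x).


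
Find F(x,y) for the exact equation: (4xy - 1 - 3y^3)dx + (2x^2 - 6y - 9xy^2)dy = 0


Check exactness: ∂M/∂y = 4x - 9y^2 and ∂N/∂x = 4x - 9y^2; equal, so the equation is exact.
Integrate M with respect to x (treating y as constant): ∫M dx = 2x^2y - x - 3xy^3 + h(y).
Differentiate w.r.t. y and set equal to N: the x-dependent terms already match, leaving h'(y) = -6y. Integrate: h(y) = -3y^2.
So F(x,y) = 2x^2y - 3y^2 - x - 3xy^3.
General solution: 2x^2y - 3y^2 - x - 3xy^3 = C.


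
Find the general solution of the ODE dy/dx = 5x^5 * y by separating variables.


Separate variables: dy/y = 5x^5 dx.
Integrate: ln|y| = (5/6)x^6 + C₀.
Exponentiate: y = Ce^((5/6)x^6).


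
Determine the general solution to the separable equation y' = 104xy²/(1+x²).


Separate: dy/y² = 104x/(1+x²) dx.
Integrate LHS: ∫ dy/y² = -1/y.
Integrate RHS via u = 1+x²: 52ln(1+x²) + C.
Result: -1/y = 52ln(1+x²) + C.


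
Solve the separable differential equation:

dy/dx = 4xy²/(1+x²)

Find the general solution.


Separate: dy/y² = 4x/(1+x²) dx.
Integrate LHS: ∫ dy/y² = -1/y.
Integrate RHS via u = 1+x²: 2ln(1+x²) + C.
Result: -1/y = 2ln(1+x²) + C.


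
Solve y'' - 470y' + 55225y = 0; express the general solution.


Characteristic equation: r² - 470r + 55225 = 0, i.e. (r - 235)² = 0.
Repeated root r = 235; include an x factor for the second linearly independent solution.
General solution: y = (C₁ + C₂x)e^(235x).


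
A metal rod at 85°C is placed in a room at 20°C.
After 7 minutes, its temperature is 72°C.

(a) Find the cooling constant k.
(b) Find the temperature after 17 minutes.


Newton's law: T(t) = T_a + (T₀ - T_a)e^(-kt).
(a) Use T(7) = 72: (72 - 20)/(85 - 20) = e^(-k·7), so k = -ln(0.800)/7 ≈ 0.0319.
(b) Apply k to t = 17: T(17) = 20 + (65)e^(-0.542) ≈ 57.8°C.


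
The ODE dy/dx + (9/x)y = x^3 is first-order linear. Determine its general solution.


P(x) = 9/x ⇒ μ = x^9.
(x^9 y)' = x^9·x^3 = x^12.
Integrate: x^9 y = x^13/(13) + C.
Solve for y: y = (1/13)x^4 + C/x^9.


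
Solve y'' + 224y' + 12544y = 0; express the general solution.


Characteristic equation: r² + 224r + 12544 = 0, i.e. (r + 112)² = 0.
Repeated root r = -112; include an x factor for the second linearly independent solution.
General solution: y = (C₁ + C₂x)e^(-112x).


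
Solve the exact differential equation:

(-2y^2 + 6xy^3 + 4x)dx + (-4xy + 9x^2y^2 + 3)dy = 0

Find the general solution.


Check exactness: ∂M/∂y = -4y + 18xy^2 and ∂N/∂x = -4y + 18xy^2; equal, so the equation is exact.
Integrate M with respect to x (treating y as constant): ∫M dx = -2xy^2 + 3x^2y^3 + 2x^2 + h(y).
Differentiate w.r.t. y and set equal to N: the x-dependent terms already match, leaving h'(y) = 3. Integrate: h(y) = 3y.
So F(x,y) = -2xy^2 + 3x^2y^3 + 2x^2 + 3y.
General solution: -2xy^2 + 3x^2y^3 + 2x^2 + 3y = C.


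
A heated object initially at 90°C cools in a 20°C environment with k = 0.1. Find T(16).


Newton's law: dT/dt = -k(T - T_a) has solution T(t) = T_a + (T₀ - T_a)e^(-kt).
Plug in T_a = 20, T₀ = 90, k = 0.1, t = 16: T(16) = 20 + (70)e^(-1.60) ≈ 34.1°C.


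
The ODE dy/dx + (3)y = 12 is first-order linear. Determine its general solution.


P(x) = 3, Q(x) = 12; integrating factor μ = e^(3x).
(μ y)' = 12e^(3x) ⇒ μ y = 4e^(3x) + C.
Divide by μ: y = 4 + Ce^(-3x).


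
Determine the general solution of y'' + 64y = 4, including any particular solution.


Homogeneous part: r² + 64 = 0 ⇒ r = ±8i, so y_h = C₁cos(8x) + C₂sin(8x).
Try constant y_p = A; plug in: 64A = 4 ⇒ A = 1/16.
General solution: y = C₁cos(8x) + C₂sin(8x) + 1/16.


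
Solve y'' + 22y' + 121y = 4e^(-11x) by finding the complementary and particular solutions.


Characteristic polynomial (r + 11)² = 0; repeated root r = -11.
y_h = (C₁ + C₂x)e^(-11x). Forcing matches the repeated root (resonance), so try y_p = Ax² e^(-11x).
Substitute and solve for A: 2A = 4, so A = 2.
General solution: y = (C₁ + C₂x + 2x²)e^(-11x).


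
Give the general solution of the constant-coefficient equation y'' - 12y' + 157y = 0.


Characteristic equation: r² - 12r + 157 = 0.
Discriminant is negative; roots r = 6 ± 11i (complex conjugate pair).
General solution uses e^(α x)(C₁ cos(β x) + C₂ sin(β x)): y = e^(6x)(C₁cos(11x) + C₂sin(11x)).


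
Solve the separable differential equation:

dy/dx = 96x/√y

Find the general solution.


Separate: √y dy = 96x dx.
Integrate: (2/3)y^(3/2) = 48x² + C.


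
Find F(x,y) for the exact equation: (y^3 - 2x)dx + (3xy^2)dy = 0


Check exactness: ∂M/∂y = 3y^2 and ∂N/∂x = 3y^2; equal, so the equation is exact.
Integrate M with respect to x (treating y as constant): ∫M dx = xy^3 - x^2 + h(y).
Differentiate w.r.t. y and set equal to N: all terms match, so h'(y) = 0 and h is a constant absorbed into C.
General solution: xy^3 - x^2 = C.


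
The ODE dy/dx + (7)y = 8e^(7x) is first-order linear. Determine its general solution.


P(x) = 7 ⇒ μ = e^(7x).
(μ y)' = 8e^(14x) ⇒ μ y = (8/14)e^(14x) + C.
Divide by μ: y = (4/7)e^(7x) + Ce^(-7x).


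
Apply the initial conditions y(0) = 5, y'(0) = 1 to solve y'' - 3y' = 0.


Characteristic roots of r² - 3r = 0 are 3, 0.
General solution y = c₁ e^(3x) + c₂.
Apply y(0) = 5: c₁ + c₂ = 5. Apply y'(0) = 1: 3 c₁ + 0 c₂ = 1.
Solve: c₁ = 1/3, c₂ = 14/3.
Particular solution: y = (1/3)e^(3x) + 14/3.


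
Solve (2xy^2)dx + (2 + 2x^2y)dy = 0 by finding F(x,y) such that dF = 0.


Check exactness: ∂M/∂y = 4xy and ∂N/∂x = 4xy; equal, so the equation is exact.
Integrate M with respect to x (treating y as constant): ∫M dx = x^2y^2 + h(y).
Differentiate w.r.t. y and set equal to N: the x-dependent terms already match, leaving h'(y) = 2. Integrate: h(y) = 2y.
So F(x,y) = 2y + x^2y^2.
General solution: 2y + x^2y^2 = C.


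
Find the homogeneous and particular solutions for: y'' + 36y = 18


Homogeneous part: r² + 36 = 0 ⇒ r = ±6i, so y_h = C₁cos(6x) + C₂sin(6x).
Try constant y_p = A; plug in: 36A = 18 ⇒ A = 1/2.
General solution: y = C₁cos(6x) + C₂sin(6x) + 1/2.


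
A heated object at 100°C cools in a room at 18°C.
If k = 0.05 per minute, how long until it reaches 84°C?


From T(t) = T_a + (T₀ - T_a)e^(-kt), set T(t) = 84:
(84 - 18) / (100 - 18) = e^(-0.05t), so t = -ln(0.805)/0.05 ≈ 4.3 minutes.


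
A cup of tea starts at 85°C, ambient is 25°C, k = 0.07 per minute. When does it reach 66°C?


From T(t) = T_a + (T₀ - T_a)e^(-kt), set T(t) = 66:
(66 - 25) / (85 - 25) = e^(-0.07t), so t = -ln(0.683)/0.07 ≈ 5.4 minutes.


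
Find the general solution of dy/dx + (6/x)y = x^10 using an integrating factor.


P(x) = 6/x ⇒ μ = x^6.
(x^6 y)' = x^6·x^10 = x^16.
Integrate: x^6 y = x^17/(17) + C.
Solve for y: y = (1/17)x^11 + C/x^6.


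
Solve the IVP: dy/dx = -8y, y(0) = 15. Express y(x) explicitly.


General solution of y' = -8y is y = Ce^(-8x).
Apply y(0) = 15: C = 15.
Particular solution: y = 15e^(-8x).


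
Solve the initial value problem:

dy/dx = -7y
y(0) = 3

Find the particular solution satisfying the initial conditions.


General solution of y' = -7y is y = Ce^(-7x).
Apply y(0) = 3: C = 3.
Particular solution: y = 3e^(-7x).


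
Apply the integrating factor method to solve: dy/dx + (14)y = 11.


P(x) = 14, Q(x) = 11; integrating factor μ = e^(14x).
(μ y)' = 11e^(14x) ⇒ μ y = (11/14)e^(14x) + C.
Divide by μ: y = 11/14 + Ce^(-14x).


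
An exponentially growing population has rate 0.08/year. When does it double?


Exponential growth: P(t) = P₀ e^(0.08t). Set P(t)/P₀ = 2: e^(0.08t) = 2.
Solve: t = ln(2)/0.08 ≈ 8.66 years.


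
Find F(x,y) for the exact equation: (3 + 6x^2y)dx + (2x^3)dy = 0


Check exactness: ∂M/∂y = 6x^2 and ∂N/∂x = 6x^2; equal, so the equation is exact.
Integrate M with respect to x (treating y as constant): ∫M dx = 3x + 2x^3y + h(y).
Differentiate w.r.t. y and set equal to N: all terms match, so h'(y) = 0 and h is a constant absorbed into C.
General solution: 3x + 2x^3y = C.


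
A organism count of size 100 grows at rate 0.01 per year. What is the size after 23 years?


The ODE dP/dt = 0.01P has solution P(t) = P(0)e^(0.01t).
Substitute P(0) = 100 and t = 23: P(23) = 100 e^(0.23) ≈ 126.


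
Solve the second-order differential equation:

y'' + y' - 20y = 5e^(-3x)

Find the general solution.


Characteristic roots of r² + r - 20 = 0 are -5, 4.
y_h = C₁e^(-5x) + C₂e^(4x).
Forcing exponent -3 is not a characteristic root; try y_p = Ae^(-3x).
Substitute: A·(9 + (1)·-3 + (-20)) = A·-14 = 5, so A = -5/14.
General solution: y = C₁e^(-5x) + C₂e^(4x) - (5/14)e^(-3x).


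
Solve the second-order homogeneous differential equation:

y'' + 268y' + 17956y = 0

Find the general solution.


Characteristic equation: r² + 268r + 17956 = 0, i.e. (r + 134)² = 0.
Repeated root r = -134; include an x factor for the second linearly independent solution.
General solution: y = (C₁ + C₂x)e^(-134x).


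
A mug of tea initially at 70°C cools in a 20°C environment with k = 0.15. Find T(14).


Newton's law: dT/dt = -k(T - T_a) has solution T(t) = T_a + (T₀ - T_a)e^(-kt).
Plug in T_a = 20, T₀ = 70, k = 0.15, t = 14: T(14) = 20 + (50)e^(-2.10) ≈ 26.1°C.


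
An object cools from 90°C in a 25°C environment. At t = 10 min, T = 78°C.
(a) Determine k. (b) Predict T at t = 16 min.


Newton's law: T(t) = T_a + (T₀ - T_a)e^(-kt).
(a) Use T(10) = 78: (78 - 25)/(90 - 25) = e^(-k·10), so k = -ln(0.815)/10 ≈ 0.0204.
(b) Apply k to t = 16: T(16) = 25 + (65)e^(-0.327) ≈ 71.9°C.


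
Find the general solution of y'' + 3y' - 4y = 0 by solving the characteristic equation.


Characteristic equation: r² + 3r - 4 = 0.
Factor: (r - 1)(r + 4) = 0 ⇒ r = 1, -4 (distinct real).
General solution: y = C₁e^(x) + C₂e^(-4x).


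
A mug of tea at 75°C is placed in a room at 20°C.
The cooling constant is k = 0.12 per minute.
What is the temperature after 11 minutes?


Newton's law: dT/dt = -k(T - T_a) has solution T(t) = T_a + (T₀ - T_a)e^(-kt).
Plug in T_a = 20, T₀ = 75, k = 0.12, t = 11: T(11) = 20 + (55)e^(-1.32) ≈ 34.7°C.


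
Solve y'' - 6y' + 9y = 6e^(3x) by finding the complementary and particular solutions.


Characteristic polynomial (r - 3)² = 0; repeated root r = 3.
y_h = (C₁ + C₂x)e^(3x). Forcing matches the repeated root (resonance), so try y_p = Ax² e^(3x).
Substitute and solve for A: 2A = 6, so A = 3.
General solution: y = (C₁ + C₂x + 3x²)e^(3x).
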